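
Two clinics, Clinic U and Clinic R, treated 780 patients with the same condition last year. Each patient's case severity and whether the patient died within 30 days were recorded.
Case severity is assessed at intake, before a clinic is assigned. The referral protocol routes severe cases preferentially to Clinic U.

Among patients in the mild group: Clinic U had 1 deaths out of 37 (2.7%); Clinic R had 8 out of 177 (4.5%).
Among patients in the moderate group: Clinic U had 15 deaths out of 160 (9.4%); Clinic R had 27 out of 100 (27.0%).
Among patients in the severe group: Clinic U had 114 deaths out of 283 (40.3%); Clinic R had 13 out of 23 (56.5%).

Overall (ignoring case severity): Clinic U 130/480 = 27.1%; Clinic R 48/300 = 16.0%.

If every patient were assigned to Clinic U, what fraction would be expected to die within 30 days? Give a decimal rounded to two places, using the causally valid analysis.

0.20

The imbalance in case severity arose from how patients were allocated, not from anything the clinic did; and case severity independently affects the outcome. The pooled gap is confounded — condition on case severity.
Standardising Clinic U to the population case severity mix: 0.274·1/37 + 0.333·15/160 + 0.392·114/283 = 0.197.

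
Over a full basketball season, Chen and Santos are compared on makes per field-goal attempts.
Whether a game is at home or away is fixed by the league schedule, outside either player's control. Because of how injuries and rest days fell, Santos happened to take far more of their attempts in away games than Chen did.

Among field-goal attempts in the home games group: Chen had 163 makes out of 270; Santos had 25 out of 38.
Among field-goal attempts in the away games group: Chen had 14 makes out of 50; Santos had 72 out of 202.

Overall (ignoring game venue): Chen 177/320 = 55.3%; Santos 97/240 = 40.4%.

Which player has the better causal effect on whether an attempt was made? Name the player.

Santos

Game venue differs across players for reasons unrelated to any effect of the player itself, and it separately predicts the outcome — a classic confounder. We must compare within game venue levels.
Within each level — home games: 60.4% vs 65.8%; away games: 28.0% vs 35.6% — Santos is higher every time.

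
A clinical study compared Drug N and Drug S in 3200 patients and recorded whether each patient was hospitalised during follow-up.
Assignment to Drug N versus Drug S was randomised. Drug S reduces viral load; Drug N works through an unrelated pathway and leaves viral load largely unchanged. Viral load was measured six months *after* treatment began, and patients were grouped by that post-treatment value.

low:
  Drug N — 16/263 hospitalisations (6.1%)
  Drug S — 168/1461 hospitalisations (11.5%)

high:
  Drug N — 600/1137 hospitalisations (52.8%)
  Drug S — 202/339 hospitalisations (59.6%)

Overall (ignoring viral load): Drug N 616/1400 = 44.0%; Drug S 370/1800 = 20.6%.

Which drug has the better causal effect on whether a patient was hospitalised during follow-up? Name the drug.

Drug S

The distribution of viral load is itself part of what the drug does — it is an intermediate outcome. Holding it fixed would remove that part of the effect; the total effect is the pooled difference.
Pooled: Drug N 44.0% vs Drug S 20.6%; Drug S is lower overall.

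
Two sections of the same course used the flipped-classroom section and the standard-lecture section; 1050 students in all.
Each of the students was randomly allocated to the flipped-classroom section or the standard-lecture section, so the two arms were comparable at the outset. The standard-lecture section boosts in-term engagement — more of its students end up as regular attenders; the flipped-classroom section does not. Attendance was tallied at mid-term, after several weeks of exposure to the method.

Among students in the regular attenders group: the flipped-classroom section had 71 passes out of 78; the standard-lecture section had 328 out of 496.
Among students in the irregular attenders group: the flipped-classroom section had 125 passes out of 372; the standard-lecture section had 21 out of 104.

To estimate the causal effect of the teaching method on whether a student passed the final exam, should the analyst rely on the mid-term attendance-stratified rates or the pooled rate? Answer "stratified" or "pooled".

pooled

Because the teaching method influences mid-term attendance, mid-term attendance is a post-treatment mediator, not a confounder. Stratifying on it would bias the estimate; the causal effect is the crude pooled difference.
Pooled: the flipped-classroom section 43.6% vs the standard-lecture section 58.2%; the standard-lecture section is higher overall.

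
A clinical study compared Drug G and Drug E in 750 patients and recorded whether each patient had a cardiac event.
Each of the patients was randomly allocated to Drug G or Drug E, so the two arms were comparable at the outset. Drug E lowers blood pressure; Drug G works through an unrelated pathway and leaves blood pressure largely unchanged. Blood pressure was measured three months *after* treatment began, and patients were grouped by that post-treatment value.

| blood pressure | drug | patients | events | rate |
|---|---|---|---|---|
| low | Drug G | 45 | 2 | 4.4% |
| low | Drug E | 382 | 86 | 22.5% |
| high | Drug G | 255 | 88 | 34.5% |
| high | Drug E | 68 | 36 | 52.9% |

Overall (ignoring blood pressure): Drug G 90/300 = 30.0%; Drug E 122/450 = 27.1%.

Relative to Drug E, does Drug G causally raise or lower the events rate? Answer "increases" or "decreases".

Drug G is lower inside every blood pressure stratum but Drug E is lower in aggregate. Whether to stratify depends on how blood pressure relates to the drug.
Because the drug influences blood pressure, blood pressure is a post-treatment mediator, not a confounder. Stratifying on it would bias the estimate; the causal effect is the crude pooled difference.
Pooled: Drug G 30.0% vs Drug E 27.1%; Drug E is lower overall.

increases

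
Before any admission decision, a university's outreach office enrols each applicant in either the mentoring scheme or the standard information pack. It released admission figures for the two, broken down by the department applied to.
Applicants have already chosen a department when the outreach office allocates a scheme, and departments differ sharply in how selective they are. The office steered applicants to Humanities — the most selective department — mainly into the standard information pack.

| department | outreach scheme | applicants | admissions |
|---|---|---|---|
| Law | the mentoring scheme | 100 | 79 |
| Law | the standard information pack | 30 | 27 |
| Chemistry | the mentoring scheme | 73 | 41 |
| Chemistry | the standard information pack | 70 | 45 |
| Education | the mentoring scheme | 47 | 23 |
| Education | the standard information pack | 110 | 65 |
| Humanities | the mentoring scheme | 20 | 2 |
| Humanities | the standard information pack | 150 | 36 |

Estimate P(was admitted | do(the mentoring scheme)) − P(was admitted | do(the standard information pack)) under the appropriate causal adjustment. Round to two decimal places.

Here department is a common cause — it drives both which outreach scheme a case falls under and the outcome. The crude comparison mixes populations; the stratum-specific rates are the causally relevant ones.
Adjusting over the population distribution of department: 0.217·(0.790−0.900) + 0.238·(0.562−0.643) + 0.262·(0.489−0.591) + 0.283·(0.100−0.240) = -0.109.

-0.11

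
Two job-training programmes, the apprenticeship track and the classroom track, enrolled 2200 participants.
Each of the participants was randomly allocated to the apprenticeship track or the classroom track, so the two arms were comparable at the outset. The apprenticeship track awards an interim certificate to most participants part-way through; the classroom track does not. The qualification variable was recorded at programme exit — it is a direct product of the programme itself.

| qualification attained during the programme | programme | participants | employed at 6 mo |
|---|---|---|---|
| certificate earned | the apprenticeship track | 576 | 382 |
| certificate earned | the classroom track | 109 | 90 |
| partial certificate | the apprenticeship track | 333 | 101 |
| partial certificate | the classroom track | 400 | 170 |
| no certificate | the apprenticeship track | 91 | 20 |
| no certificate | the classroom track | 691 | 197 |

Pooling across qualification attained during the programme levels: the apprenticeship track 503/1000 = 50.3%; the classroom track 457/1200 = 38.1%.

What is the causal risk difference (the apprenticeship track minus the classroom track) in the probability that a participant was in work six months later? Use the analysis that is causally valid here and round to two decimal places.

Stratifying would compare programmes among participants the programmes themselves sorted into qualification attained during the programme groups — a form of selection on an intermediate. The unconditioned pooled rates give the total causal effect.
The causal difference is the pooled difference: 0.503 − 0.381 = +0.122.

+0.12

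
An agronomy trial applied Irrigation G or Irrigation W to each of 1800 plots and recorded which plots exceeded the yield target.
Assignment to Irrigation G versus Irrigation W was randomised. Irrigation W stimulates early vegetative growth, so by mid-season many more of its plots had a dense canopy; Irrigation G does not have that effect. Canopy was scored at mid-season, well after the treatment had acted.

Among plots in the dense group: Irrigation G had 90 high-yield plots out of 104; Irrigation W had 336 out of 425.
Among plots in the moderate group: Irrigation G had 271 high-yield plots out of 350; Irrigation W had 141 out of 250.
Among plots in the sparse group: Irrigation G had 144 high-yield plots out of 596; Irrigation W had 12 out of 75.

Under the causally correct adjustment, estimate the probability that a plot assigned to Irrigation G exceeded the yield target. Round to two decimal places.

0.48

Because the irrigation influences mid-season canopy, mid-season canopy is a post-treatment mediator, not a confounder. Stratifying on it would bias the estimate; the causal effect is the crude pooled difference.
So P(outcome | do(Irrigation G)) is just the pooled rate for Irrigation G: 505/1050 = 0.481.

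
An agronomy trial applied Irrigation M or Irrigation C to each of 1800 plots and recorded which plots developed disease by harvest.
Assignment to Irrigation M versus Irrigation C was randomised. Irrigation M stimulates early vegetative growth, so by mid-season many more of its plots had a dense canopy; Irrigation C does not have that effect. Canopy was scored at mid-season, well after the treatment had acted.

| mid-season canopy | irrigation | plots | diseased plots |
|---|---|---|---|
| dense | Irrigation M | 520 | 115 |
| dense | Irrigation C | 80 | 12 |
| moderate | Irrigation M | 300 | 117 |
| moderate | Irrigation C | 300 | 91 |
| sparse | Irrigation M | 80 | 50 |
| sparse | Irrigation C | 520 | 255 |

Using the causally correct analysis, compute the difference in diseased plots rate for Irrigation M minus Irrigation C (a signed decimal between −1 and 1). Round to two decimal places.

The mid-season canopy-specific comparison favours Irrigation C throughout, but the pooled figures favour Irrigation M. The question is whether to condition on mid-season canopy.
Mid-season canopy is recorded after the irrigation and is itself shifted by it — it sits on the causal path from irrigation to outcome. Conditioning on a mediator would strip out part of the effect we want; the pooled comparison gives the total causal effect.
The causal difference is the pooled difference: 0.313 − 0.398 = -0.084.

-0.08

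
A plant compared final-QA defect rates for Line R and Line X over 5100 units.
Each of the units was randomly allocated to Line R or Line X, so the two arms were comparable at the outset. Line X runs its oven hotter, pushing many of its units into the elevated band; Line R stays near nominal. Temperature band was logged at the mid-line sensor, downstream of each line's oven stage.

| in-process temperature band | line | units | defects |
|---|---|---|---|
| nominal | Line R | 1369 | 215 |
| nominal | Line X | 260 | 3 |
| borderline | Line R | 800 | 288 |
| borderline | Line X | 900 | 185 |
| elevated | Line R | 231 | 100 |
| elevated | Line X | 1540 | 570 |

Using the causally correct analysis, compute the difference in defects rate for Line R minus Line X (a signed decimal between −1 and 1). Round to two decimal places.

Line X is lower inside every in-process temperature band stratum but Line R is lower in aggregate. Whether to stratify depends on how in-process temperature band relates to the line.
Because the line influences in-process temperature band, in-process temperature band is a post-treatment mediator, not a confounder. Stratifying on it would bias the estimate; the causal effect is the crude pooled difference.
The causal difference is the pooled difference: 0.251 − 0.281 = -0.029.

-0.03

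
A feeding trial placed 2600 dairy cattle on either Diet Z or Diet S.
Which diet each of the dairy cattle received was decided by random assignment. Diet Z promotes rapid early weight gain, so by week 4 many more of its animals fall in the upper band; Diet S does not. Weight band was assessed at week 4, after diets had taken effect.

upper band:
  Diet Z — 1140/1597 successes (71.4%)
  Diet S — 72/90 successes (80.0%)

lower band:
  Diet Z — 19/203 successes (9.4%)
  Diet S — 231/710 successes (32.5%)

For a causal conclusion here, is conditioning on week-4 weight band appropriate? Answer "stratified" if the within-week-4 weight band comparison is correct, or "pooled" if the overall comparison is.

Week-4 weight band here is a post-treatment variable shaped by the diet; conditioning on it would introduce bias rather than remove it. The overall comparison is the causal one.
Pooled: Diet Z 64.4% vs Diet S 37.9%; Diet Z is higher overall.

pooled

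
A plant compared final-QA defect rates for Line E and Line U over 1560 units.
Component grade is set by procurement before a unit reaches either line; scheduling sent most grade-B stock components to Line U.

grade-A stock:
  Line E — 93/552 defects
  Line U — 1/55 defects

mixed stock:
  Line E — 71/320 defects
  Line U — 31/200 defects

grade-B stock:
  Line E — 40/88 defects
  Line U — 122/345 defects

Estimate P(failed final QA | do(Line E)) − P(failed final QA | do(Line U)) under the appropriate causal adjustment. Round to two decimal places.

+0.11

Nothing the line does changes component grade; the imbalance is an allocation artefact. With component grade also predicting the outcome, the pooled figure is confounded, and the within-stratum comparison is the causal one.
Adjusting over the population distribution of component grade: 0.389·(0.168−0.018) + 0.333·(0.222−0.155) + 0.278·(0.455−0.354) = +0.109.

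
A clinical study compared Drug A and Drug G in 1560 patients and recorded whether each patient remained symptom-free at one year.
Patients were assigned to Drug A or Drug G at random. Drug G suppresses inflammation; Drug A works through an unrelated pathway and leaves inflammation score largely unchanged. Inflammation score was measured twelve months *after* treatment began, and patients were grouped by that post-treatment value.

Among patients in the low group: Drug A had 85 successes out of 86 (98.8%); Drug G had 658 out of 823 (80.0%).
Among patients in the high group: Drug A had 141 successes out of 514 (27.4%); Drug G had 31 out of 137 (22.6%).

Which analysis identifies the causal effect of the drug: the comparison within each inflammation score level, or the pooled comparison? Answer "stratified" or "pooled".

Inflammation score here is a post-treatment variable shaped by the drug; conditioning on it would introduce bias rather than remove it. The overall comparison is the causal one.
Pooled: Drug A 37.7% vs Drug G 71.8%; Drug G is higher overall.

pooled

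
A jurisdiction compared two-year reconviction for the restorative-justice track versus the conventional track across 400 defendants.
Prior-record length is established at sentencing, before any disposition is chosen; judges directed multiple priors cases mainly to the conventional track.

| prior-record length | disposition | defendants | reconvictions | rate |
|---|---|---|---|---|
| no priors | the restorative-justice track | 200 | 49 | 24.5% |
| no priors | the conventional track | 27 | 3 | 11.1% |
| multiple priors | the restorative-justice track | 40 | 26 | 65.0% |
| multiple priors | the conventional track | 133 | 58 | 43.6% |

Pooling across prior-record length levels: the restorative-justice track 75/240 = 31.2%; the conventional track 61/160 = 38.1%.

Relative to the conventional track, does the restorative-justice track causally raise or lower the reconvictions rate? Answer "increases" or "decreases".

increases

The stratified and pooled comparisons disagree (the conventional track wins within each prior-record length; the restorative-justice track wins overall), so the answer turns on the causal role of prior-record length.
Prior-record length differs across dispositions for reasons unrelated to any effect of the disposition itself, and it separately predicts the outcome — a classic confounder. We must compare within prior-record length levels.
Within each level — no priors: 24.5% vs 11.1%; multiple priors: 65.0% vs 43.6% — the conventional track is lower every time.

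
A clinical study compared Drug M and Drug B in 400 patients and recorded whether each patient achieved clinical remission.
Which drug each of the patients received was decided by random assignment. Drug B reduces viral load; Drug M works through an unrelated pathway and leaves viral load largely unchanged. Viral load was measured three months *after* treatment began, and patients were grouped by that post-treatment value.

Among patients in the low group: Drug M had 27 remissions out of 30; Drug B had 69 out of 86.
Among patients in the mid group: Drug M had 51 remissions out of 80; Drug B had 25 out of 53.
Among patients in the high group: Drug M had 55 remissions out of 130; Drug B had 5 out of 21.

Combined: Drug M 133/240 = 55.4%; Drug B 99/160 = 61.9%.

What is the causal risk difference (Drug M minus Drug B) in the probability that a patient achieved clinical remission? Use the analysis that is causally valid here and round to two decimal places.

-0.06

The stratified and pooled comparisons disagree (Drug M wins within each viral load; Drug B wins overall), so the answer turns on the causal role of viral load.
Viral load lies on the pathway drug → viral load → outcome, so adjusting for it blocks the indirect effect. For the total causal effect of drug, use the unadjusted pooled rates.
The causal difference is the pooled difference: 0.554 − 0.619 = -0.065.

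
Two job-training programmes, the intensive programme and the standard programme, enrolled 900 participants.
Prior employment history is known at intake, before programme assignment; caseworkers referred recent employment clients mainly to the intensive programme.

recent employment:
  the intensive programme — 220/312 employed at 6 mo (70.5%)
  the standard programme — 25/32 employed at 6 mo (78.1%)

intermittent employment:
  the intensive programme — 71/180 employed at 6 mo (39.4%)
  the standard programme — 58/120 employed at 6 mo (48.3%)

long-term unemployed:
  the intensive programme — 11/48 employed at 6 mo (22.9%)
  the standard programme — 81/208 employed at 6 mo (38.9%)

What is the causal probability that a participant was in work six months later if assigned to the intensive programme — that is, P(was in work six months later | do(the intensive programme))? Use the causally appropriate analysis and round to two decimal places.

0.47

Prior employment history is set before the programme has any effect — it is not caused by the programme — and it independently drives the outcome. That makes it a confounder, so the causal comparison is within prior employment history levels.
Standardising the intensive programme to the population prior employment history mix: 0.382·220/312 + 0.333·71/180 + 0.284·11/48 = 0.466.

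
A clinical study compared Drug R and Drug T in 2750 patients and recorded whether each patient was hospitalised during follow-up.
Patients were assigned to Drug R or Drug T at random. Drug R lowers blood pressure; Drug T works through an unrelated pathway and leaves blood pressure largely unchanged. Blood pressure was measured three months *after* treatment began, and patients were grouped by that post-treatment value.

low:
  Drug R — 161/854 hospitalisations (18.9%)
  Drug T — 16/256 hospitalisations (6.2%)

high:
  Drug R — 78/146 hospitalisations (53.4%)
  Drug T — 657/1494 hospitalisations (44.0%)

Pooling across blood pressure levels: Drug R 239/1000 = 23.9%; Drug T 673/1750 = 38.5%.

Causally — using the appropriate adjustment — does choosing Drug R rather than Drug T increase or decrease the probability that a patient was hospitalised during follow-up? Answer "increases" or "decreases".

decreases

Because the drug influences blood pressure, blood pressure is a post-treatment mediator, not a confounder. Stratifying on it would bias the estimate; the causal effect is the crude pooled difference.
Pooled: Drug R 23.9% vs Drug T 38.5%; Drug R is lower overall.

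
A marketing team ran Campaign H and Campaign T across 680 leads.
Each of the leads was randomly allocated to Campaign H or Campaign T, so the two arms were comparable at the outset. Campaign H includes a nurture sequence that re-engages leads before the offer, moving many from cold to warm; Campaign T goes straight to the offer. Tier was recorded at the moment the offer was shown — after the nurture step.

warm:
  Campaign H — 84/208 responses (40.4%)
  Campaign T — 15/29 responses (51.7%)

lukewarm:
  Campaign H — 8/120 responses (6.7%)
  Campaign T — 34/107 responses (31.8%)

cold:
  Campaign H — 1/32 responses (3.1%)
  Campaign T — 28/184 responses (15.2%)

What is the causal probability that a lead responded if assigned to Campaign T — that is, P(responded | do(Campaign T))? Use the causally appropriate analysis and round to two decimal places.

0.24

Engagement tier is recorded after the campaign and is itself shifted by it — it sits on the causal path from campaign to outcome. Conditioning on a mediator would strip out part of the effect we want; the pooled comparison gives the total causal effect.
So P(outcome | do(Campaign T)) is just the pooled rate for Campaign T: 77/320 = 0.241.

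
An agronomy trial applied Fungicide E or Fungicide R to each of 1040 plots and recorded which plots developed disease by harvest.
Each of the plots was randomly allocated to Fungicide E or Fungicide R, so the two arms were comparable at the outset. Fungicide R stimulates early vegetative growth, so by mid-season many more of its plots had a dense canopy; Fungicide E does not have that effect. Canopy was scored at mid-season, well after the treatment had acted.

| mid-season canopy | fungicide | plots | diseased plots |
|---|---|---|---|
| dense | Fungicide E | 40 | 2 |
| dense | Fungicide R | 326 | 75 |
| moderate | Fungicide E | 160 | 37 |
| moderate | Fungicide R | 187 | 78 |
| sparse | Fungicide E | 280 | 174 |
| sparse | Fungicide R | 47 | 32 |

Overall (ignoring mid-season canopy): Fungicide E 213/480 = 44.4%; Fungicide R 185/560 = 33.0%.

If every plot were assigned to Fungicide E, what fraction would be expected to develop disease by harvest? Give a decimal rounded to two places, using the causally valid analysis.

The mid-season canopy-specific comparison favours Fungicide E throughout, but the pooled figures favour Fungicide R. The question is whether to condition on mid-season canopy.
Mid-season canopy is downstream of the fungicide. One should not condition on a consequence of treatment, so the overall rates are the right comparison.
So P(outcome | do(Fungicide E)) is just the pooled rate for Fungicide E: 213/480 = 0.444.

0.44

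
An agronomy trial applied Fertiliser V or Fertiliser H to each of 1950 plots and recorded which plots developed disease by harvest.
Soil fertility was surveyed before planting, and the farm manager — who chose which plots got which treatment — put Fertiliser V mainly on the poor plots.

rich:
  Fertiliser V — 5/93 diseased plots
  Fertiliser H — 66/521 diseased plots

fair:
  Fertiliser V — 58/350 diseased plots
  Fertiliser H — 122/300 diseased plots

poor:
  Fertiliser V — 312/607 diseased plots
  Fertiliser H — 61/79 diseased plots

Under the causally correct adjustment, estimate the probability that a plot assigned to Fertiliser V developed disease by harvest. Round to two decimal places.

0.25

The stratified and pooled comparisons disagree (Fertiliser V wins within each soil fertility; Fertiliser H wins overall), so the answer turns on the causal role of soil fertility.
Soil fertility satisfies the back-door criterion: it is not a descendant of the fertiliser, and it blocks the spurious path from fertiliser to outcome. Adjusting for it (i.e., using the within-soil fertility rates) gives the causal effect.
Standardising Fertiliser V to the population soil fertility mix: 0.315·5/93 + 0.333·58/350 + 0.352·312/607 = 0.253.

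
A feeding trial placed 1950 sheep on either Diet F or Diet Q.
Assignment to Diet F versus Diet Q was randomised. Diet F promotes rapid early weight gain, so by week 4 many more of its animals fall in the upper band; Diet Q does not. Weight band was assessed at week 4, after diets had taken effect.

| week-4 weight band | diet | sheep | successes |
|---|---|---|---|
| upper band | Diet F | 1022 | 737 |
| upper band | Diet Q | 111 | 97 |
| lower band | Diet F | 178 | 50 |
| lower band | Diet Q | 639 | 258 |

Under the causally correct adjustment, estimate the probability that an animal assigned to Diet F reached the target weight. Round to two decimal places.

Diet Q is higher inside every week-4 weight band stratum but Diet F is higher in aggregate. Whether to stratify depends on how week-4 weight band relates to the diet.
Stratifying would compare diets among sheep the diets themselves sorted into week-4 weight band groups — a form of selection on an intermediate. The unconditioned pooled rates give the total causal effect.
So P(outcome | do(Diet F)) is just the pooled rate for Diet F: 787/1200 = 0.656.

0.66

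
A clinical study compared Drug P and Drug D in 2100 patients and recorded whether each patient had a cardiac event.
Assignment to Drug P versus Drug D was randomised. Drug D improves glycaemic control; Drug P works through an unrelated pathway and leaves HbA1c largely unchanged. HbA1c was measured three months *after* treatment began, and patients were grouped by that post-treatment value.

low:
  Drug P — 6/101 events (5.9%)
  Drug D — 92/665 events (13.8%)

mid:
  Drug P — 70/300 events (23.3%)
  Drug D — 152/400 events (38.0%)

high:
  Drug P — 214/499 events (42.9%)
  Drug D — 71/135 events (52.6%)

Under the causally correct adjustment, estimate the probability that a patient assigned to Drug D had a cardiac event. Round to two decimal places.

Drug P is lower inside every HbA1c stratum but Drug D is lower in aggregate. Whether to stratify depends on how HbA1c relates to the drug.
HbA1c lies on the pathway drug → HbA1c → outcome, so adjusting for it blocks the indirect effect. For the total causal effect of drug, use the unadjusted pooled rates.
So P(outcome | do(Drug D)) is just the pooled rate for Drug D: 315/1200 = 0.263.

0.26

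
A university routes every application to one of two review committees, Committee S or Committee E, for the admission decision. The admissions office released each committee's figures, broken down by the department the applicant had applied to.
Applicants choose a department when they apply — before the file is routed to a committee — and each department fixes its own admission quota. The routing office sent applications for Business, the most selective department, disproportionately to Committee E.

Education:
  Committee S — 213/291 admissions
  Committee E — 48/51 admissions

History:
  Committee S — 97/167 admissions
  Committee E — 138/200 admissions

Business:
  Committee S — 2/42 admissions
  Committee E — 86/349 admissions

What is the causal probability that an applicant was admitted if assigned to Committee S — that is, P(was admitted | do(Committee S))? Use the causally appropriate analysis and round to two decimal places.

Department differs across review committees for reasons unrelated to any effect of the review committee itself, and it separately predicts the outcome — a classic confounder. We must compare within department levels.
Standardising Committee S to the population department mix: 0.311·213/291 + 0.334·97/167 + 0.355·2/42 = 0.438.

0.44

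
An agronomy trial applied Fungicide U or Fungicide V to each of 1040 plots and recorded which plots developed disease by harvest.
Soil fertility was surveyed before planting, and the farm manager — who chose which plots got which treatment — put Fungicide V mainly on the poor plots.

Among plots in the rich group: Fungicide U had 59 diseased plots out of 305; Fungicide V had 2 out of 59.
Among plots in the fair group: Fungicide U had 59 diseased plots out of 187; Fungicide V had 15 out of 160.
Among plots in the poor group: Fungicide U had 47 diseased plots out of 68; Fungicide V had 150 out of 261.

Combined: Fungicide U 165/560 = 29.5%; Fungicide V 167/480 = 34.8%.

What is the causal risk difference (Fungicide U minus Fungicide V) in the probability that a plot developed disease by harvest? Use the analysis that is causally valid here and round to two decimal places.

The soil fertility-specific comparison favours Fungicide V throughout, but the pooled figures favour Fungicide U. The question is whether to condition on soil fertility.
The imbalance in soil fertility arose from how plots were allocated, not from anything the fungicide did; and soil fertility independently affects the outcome. The pooled gap is confounded — condition on soil fertility.
Adjusting over the population distribution of soil fertility: 0.350·(0.193−0.034) + 0.334·(0.316−0.094) + 0.316·(0.691−0.575) = +0.167.

+0.17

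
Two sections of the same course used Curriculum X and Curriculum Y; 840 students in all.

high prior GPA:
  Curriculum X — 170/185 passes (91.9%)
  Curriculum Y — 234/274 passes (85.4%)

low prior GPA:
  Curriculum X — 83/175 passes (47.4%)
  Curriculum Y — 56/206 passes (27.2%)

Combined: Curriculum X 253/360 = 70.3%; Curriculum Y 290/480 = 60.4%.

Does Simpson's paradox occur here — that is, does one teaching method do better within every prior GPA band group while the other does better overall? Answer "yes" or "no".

Within each prior GPA band level (high prior GPA 91.9% vs 85.4%; low prior GPA 47.4% vs 27.2%), Curriculum X has the higher rate every time. Pooled: 70.3% vs 60.4% — Curriculum X has the higher rate overall. They agree.

no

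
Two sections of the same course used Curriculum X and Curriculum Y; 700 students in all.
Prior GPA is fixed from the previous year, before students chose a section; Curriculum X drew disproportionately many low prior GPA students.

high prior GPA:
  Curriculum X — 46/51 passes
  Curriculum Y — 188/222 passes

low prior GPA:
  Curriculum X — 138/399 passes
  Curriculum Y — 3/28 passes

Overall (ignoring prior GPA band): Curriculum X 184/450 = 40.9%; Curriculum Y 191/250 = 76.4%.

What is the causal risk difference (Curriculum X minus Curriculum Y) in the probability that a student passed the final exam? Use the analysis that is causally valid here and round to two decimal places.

Curriculum X is higher inside every prior GPA band stratum but Curriculum Y is higher in aggregate. Whether to stratify depends on how prior GPA band relates to the teaching method.
Here prior GPA band is a common cause — it drives both which teaching method a case falls under and the outcome. The crude comparison mixes populations; the stratum-specific rates are the causally relevant ones.
Adjusting over the population distribution of prior GPA band: 0.390·(0.902−0.847) + 0.610·(0.346−0.107) = +0.167.

+0.17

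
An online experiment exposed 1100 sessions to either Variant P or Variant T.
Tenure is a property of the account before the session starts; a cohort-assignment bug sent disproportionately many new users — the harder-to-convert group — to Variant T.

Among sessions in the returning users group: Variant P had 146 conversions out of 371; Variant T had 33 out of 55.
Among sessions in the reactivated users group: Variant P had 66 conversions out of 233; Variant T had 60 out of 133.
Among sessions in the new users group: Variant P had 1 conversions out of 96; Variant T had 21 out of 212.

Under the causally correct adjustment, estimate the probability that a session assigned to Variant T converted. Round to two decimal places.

0.41

Here user tenure is a common cause — it drives both which variant a case falls under and the outcome. The crude comparison mixes populations; the stratum-specific rates are the causally relevant ones.
Standardising Variant T to the population user tenure mix: 0.387·33/55 + 0.333·60/133 + 0.280·21/212 = 0.410.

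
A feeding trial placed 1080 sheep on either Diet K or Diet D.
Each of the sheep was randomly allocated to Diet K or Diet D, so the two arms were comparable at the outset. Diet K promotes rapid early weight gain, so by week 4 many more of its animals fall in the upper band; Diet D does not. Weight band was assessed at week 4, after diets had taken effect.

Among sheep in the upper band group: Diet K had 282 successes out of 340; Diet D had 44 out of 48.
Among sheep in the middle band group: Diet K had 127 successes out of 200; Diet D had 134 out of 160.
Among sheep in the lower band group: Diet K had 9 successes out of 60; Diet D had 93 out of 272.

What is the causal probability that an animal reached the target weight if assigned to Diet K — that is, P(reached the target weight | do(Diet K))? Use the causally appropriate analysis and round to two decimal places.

0.70

The distribution of week-4 weight band is itself part of what the diet does — it is an intermediate outcome. Holding it fixed would remove that part of the effect; the total effect is the pooled difference.
So P(outcome | do(Diet K)) is just the pooled rate for Diet K: 418/600 = 0.697.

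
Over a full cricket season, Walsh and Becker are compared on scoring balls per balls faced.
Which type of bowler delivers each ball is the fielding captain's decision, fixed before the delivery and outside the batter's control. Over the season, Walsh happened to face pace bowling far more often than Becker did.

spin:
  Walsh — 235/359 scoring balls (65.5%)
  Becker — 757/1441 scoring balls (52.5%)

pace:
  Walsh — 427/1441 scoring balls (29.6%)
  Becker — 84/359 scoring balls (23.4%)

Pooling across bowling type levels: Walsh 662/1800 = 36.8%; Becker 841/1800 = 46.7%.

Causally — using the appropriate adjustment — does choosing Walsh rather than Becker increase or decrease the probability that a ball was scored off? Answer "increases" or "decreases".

Here bowling type is a common cause — it drives both which player a case falls under and the outcome. The crude comparison mixes populations; the stratum-specific rates are the causally relevant ones.
Within each level — spin: 65.5% vs 52.5%; pace: 29.6% vs 23.4% — Walsh is higher every time.

increases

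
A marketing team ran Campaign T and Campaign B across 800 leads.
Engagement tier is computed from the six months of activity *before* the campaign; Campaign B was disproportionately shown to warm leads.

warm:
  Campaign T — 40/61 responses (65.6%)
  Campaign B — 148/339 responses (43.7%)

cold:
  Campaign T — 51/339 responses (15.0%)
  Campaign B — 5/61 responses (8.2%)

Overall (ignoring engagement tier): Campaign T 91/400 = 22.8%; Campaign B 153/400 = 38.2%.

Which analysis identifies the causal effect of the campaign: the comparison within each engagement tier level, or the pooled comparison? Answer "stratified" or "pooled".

Here engagement tier is a common cause — it drives both which campaign a case falls under and the outcome. The crude comparison mixes populations; the stratum-specific rates are the causally relevant ones.
Within each level — warm: 65.6% vs 43.7%; cold: 15.0% vs 8.2% — Campaign T is higher every time.

stratified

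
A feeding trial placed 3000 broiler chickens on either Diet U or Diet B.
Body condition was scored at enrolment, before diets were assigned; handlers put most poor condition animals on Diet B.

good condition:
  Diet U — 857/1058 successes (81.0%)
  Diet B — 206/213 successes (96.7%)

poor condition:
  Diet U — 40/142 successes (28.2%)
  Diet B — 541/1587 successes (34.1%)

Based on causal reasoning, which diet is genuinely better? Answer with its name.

Diet B

Within every starting body condition level Diet B has the higher rate, yet pooled Diet U does — Simpson's reversal.
The imbalance in starting body condition arose from how broiler chickens were allocated, not from anything the diet did; and starting body condition independently affects the outcome. The pooled gap is confounded — condition on starting body condition.
Within each level — good condition: 81.0% vs 96.7%; poor condition: 28.2% vs 34.1% — Diet B is higher every time.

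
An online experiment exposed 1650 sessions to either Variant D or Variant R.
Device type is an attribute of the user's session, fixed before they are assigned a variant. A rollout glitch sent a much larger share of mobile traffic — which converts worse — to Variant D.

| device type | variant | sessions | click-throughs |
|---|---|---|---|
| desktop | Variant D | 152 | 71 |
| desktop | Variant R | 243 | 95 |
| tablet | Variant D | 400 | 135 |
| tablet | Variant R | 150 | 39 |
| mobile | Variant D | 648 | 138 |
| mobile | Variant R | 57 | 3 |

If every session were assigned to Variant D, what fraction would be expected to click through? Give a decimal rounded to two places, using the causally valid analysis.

Since device type is a pre-existing factor (not a product of the variant) and it affects the outcome on its own, it is a confounder. The stratified rates, not the pooled rate, identify the causal effect.
Standardising Variant D to the population device type mix: 0.239·71/152 + 0.333·135/400 + 0.427·138/648 = 0.315.

0.32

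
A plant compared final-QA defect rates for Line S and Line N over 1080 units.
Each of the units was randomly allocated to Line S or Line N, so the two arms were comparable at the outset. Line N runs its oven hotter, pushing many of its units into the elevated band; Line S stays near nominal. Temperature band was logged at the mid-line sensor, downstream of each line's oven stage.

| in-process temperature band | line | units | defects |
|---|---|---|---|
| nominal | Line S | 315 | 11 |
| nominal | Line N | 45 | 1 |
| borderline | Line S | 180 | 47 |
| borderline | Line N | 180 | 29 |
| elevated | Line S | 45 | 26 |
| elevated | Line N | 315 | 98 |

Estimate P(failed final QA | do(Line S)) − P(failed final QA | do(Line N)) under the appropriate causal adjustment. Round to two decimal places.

-0.08

In-process temperature band is downstream of the line. One should not condition on a consequence of treatment, so the overall rates are the right comparison.
The causal difference is the pooled difference: 0.156 − 0.237 = -0.081.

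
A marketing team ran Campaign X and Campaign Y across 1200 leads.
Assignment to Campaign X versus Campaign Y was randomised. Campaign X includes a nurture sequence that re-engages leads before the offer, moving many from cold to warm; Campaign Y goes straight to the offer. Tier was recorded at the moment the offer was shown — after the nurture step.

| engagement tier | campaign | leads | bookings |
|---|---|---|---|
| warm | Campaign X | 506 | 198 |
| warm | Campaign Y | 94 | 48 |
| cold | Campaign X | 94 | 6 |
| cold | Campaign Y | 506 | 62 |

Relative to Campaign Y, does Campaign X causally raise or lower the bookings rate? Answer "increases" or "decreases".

The engagement tier-specific comparison favours Campaign Y throughout, but the pooled figures favour Campaign X. The question is whether to condition on engagement tier.
Engagement tier is recorded after the campaign and is itself shifted by it — it sits on the causal path from campaign to outcome. Conditioning on a mediator would strip out part of the effect we want; the pooled comparison gives the total causal effect.
Pooled: Campaign X 34.0% vs Campaign Y 18.3%; Campaign X is higher overall.

increases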